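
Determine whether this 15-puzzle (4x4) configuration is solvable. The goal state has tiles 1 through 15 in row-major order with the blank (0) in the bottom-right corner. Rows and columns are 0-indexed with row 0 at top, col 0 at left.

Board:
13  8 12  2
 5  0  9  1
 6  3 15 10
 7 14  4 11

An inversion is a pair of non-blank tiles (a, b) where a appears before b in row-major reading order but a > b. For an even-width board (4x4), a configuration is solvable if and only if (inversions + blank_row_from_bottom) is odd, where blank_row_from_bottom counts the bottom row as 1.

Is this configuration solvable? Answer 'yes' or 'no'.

Inversions: 50
Blank is in row 1 (0-indexed from top), which is row 3 counting from the bottom (bottom = 1).
50 + 3 = 53, which is odd, so the puzzle is solvable.

Answer: yes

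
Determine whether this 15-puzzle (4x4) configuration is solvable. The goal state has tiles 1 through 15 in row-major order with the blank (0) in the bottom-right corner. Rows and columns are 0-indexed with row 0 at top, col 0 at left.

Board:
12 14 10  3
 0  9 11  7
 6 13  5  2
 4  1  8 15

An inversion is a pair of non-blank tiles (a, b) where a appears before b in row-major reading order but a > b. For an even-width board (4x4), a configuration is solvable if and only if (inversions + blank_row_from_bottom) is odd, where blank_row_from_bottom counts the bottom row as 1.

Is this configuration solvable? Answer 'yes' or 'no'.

Inversions: 67
Blank is in row 1 (0-indexed from top), which is row 3 counting from the bottom (bottom = 1).
67 + 3 = 70, which is even, so the puzzle is not solvable.

Answer: no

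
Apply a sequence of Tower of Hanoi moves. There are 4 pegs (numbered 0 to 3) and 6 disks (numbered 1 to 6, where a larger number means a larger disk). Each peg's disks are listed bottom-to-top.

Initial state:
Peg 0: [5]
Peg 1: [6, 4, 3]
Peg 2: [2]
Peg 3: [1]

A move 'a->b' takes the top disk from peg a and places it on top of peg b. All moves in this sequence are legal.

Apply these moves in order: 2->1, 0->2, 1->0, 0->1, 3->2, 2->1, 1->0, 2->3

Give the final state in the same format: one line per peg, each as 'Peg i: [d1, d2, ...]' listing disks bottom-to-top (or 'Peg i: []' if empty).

Answer: Peg 0: [1]
Peg 1: [6, 4, 3, 2]
Peg 2: []
Peg 3: [5]

Derivation:
After move 1 (2->1):
Peg 0: [5]
Peg 1: [6, 4, 3, 2]
Peg 2: []
Peg 3: [1]

After move 2 (0->2):
Peg 0: []
Peg 1: [6, 4, 3, 2]
Peg 2: [5]
Peg 3: [1]

After move 3 (1->0):
Peg 0: [2]
Peg 1: [6, 4, 3]
Peg 2: [5]
Peg 3: [1]

After move 4 (0->1):
Peg 0: []
Peg 1: [6, 4, 3, 2]
Peg 2: [5]
Peg 3: [1]

After move 5 (3->2):
Peg 0: []
Peg 1: [6, 4, 3, 2]
Peg 2: [5, 1]
Peg 3: []

After move 6 (2->1):
Peg 0: []
Peg 1: [6, 4, 3, 2, 1]
Peg 2: [5]
Peg 3: []

After move 7 (1->0):
Peg 0: [1]
Peg 1: [6, 4, 3, 2]
Peg 2: [5]
Peg 3: []

After move 8 (2->3):
Peg 0: [1]
Peg 1: [6, 4, 3, 2]
Peg 2: []
Peg 3: [5]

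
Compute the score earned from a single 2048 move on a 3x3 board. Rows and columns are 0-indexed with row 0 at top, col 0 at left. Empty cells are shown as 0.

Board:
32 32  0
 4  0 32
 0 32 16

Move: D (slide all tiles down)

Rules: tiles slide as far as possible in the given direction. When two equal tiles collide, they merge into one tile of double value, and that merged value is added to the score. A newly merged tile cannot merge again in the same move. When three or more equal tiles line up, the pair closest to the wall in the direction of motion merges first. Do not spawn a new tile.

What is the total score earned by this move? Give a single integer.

Answer: 64

Derivation:
Slide down:
col 0: [32, 4, 0] -> [0, 32, 4]  score +0 (running 0)
col 1: [32, 0, 32] -> [0, 0, 64]  score +64 (running 64)
col 2: [0, 32, 16] -> [0, 32, 16]  score +0 (running 64)
Board after move:
 0  0  0
32  0 32
 4 64 16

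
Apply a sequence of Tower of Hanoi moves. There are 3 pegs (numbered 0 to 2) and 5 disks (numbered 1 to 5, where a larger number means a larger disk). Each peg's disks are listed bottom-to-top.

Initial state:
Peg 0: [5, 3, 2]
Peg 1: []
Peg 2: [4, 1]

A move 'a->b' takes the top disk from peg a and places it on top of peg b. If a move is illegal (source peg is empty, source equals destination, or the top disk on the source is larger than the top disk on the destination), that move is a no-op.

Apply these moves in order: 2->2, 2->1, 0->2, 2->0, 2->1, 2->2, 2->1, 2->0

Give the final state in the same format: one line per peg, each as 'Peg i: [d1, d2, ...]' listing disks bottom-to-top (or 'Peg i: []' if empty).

After move 1 (2->2):
Peg 0: [5, 3, 2]
Peg 1: []
Peg 2: [4, 1]

After move 2 (2->1):
Peg 0: [5, 3, 2]
Peg 1: [1]
Peg 2: [4]

After move 3 (0->2):
Peg 0: [5, 3]
Peg 1: [1]
Peg 2: [4, 2]

After move 4 (2->0):
Peg 0: [5, 3, 2]
Peg 1: [1]
Peg 2: [4]

After move 5 (2->1):
Peg 0: [5, 3, 2]
Peg 1: [1]
Peg 2: [4]

After move 6 (2->2):
Peg 0: [5, 3, 2]
Peg 1: [1]
Peg 2: [4]

After move 7 (2->1):
Peg 0: [5, 3, 2]
Peg 1: [1]
Peg 2: [4]

After move 8 (2->0):
Peg 0: [5, 3, 2]
Peg 1: [1]
Peg 2: [4]

Answer: Peg 0: [5, 3, 2]
Peg 1: [1]
Peg 2: [4]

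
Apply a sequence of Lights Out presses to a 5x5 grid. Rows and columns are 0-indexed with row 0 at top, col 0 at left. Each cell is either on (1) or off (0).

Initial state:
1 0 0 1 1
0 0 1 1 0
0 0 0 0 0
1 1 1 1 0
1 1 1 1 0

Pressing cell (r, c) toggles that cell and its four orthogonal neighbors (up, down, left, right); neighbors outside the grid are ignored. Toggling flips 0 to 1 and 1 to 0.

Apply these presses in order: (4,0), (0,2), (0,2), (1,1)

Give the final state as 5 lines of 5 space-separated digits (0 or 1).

After press 1 at (4,0):
1 0 0 1 1
0 0 1 1 0
0 0 0 0 0
0 1 1 1 0
0 0 1 1 0

After press 2 at (0,2):
1 1 1 0 1
0 0 0 1 0
0 0 0 0 0
0 1 1 1 0
0 0 1 1 0

After press 3 at (0,2):
1 0 0 1 1
0 0 1 1 0
0 0 0 0 0
0 1 1 1 0
0 0 1 1 0

After press 4 at (1,1):
1 1 0 1 1
1 1 0 1 0
0 1 0 0 0
0 1 1 1 0
0 0 1 1 0

Answer: 1 1 0 1 1
1 1 0 1 0
0 1 0 0 0
0 1 1 1 0
0 0 1 1 0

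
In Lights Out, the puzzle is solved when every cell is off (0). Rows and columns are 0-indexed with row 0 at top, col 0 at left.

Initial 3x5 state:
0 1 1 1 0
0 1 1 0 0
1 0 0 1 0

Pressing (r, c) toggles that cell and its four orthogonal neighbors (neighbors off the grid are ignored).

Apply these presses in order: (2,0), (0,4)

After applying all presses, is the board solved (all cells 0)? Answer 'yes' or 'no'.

After press 1 at (2,0):
0 1 1 1 0
1 1 1 0 0
0 1 0 1 0

After press 2 at (0,4):
0 1 1 0 1
1 1 1 0 1
0 1 0 1 0

Lights still on: 9

Answer: no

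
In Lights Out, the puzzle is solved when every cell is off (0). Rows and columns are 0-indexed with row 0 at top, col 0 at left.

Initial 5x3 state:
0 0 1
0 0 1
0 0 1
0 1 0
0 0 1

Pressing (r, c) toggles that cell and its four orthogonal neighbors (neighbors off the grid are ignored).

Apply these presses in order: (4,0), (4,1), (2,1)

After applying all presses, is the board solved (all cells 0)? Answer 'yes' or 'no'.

Answer: no

Derivation:
After press 1 at (4,0):
0 0 1
0 0 1
0 0 1
1 1 0
1 1 1

After press 2 at (4,1):
0 0 1
0 0 1
0 0 1
1 0 0
0 0 0

After press 3 at (2,1):
0 0 1
0 1 1
1 1 0
1 1 0
0 0 0

Lights still on: 7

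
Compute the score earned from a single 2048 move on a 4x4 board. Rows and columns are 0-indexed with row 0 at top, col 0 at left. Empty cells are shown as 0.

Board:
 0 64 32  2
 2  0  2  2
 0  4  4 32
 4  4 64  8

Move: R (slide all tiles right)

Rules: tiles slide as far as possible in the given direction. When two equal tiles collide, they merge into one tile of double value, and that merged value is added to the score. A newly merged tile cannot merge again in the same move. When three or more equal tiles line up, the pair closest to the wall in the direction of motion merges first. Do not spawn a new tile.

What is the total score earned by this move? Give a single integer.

Answer: 20

Derivation:
Slide right:
row 0: [0, 64, 32, 2] -> [0, 64, 32, 2]  score +0 (running 0)
row 1: [2, 0, 2, 2] -> [0, 0, 2, 4]  score +4 (running 4)
row 2: [0, 4, 4, 32] -> [0, 0, 8, 32]  score +8 (running 12)
row 3: [4, 4, 64, 8] -> [0, 8, 64, 8]  score +8 (running 20)
Board after move:
 0 64 32  2
 0  0  2  4
 0  0  8 32
 0  8 64  8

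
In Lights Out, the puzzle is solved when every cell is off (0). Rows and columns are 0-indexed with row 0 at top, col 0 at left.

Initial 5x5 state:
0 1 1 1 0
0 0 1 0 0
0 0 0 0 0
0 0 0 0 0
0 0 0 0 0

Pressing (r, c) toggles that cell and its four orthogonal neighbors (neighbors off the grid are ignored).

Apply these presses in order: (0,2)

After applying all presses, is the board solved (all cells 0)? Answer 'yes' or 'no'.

After press 1 at (0,2):
0 0 0 0 0
0 0 0 0 0
0 0 0 0 0
0 0 0 0 0
0 0 0 0 0

Lights still on: 0

Answer: yes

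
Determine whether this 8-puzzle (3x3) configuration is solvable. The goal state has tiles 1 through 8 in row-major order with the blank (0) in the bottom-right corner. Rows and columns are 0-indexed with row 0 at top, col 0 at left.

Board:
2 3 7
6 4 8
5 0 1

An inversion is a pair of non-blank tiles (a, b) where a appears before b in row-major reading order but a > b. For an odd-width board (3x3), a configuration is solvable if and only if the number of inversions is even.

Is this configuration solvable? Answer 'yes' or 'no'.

Answer: no

Derivation:
Inversions (pairs i<j in row-major order where tile[i] > tile[j] > 0): 13
13 is odd, so the puzzle is not solvable.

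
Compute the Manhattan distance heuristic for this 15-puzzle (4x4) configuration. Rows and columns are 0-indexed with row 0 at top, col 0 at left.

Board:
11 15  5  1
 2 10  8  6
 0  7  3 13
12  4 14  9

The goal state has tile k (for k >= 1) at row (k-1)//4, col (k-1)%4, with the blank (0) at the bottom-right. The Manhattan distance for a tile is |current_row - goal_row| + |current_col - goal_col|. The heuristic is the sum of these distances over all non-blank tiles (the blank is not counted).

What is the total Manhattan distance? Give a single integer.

Tile 11: (0,0)->(2,2) = 4
Tile 15: (0,1)->(3,2) = 4
Tile 5: (0,2)->(1,0) = 3
Tile 1: (0,3)->(0,0) = 3
Tile 2: (1,0)->(0,1) = 2
Tile 10: (1,1)->(2,1) = 1
Tile 8: (1,2)->(1,3) = 1
Tile 6: (1,3)->(1,1) = 2
Tile 7: (2,1)->(1,2) = 2
Tile 3: (2,2)->(0,2) = 2
Tile 13: (2,3)->(3,0) = 4
Tile 12: (3,0)->(2,3) = 4
Tile 4: (3,1)->(0,3) = 5
Tile 14: (3,2)->(3,1) = 1
Tile 9: (3,3)->(2,0) = 4
Sum: 4 + 4 + 3 + 3 + 2 + 1 + 1 + 2 + 2 + 2 + 4 + 4 + 5 + 1 + 4 = 42

Answer: 42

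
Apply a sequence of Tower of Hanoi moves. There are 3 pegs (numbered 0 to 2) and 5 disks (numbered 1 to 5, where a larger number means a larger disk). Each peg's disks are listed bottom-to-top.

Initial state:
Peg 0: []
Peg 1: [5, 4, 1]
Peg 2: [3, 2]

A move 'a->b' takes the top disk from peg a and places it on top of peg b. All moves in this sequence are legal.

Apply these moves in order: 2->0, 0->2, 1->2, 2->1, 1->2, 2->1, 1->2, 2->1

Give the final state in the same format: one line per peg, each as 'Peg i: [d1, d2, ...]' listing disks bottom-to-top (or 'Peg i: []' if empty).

Answer: Peg 0: []
Peg 1: [5, 4, 1]
Peg 2: [3, 2]

Derivation:
After move 1 (2->0):
Peg 0: [2]
Peg 1: [5, 4, 1]
Peg 2: [3]

After move 2 (0->2):
Peg 0: []
Peg 1: [5, 4, 1]
Peg 2: [3, 2]

After move 3 (1->2):
Peg 0: []
Peg 1: [5, 4]
Peg 2: [3, 2, 1]

After move 4 (2->1):
Peg 0: []
Peg 1: [5, 4, 1]
Peg 2: [3, 2]

After move 5 (1->2):
Peg 0: []
Peg 1: [5, 4]
Peg 2: [3, 2, 1]

After move 6 (2->1):
Peg 0: []
Peg 1: [5, 4, 1]
Peg 2: [3, 2]

After move 7 (1->2):
Peg 0: []
Peg 1: [5, 4]
Peg 2: [3, 2, 1]

After move 8 (2->1):
Peg 0: []
Peg 1: [5, 4, 1]
Peg 2: [3, 2]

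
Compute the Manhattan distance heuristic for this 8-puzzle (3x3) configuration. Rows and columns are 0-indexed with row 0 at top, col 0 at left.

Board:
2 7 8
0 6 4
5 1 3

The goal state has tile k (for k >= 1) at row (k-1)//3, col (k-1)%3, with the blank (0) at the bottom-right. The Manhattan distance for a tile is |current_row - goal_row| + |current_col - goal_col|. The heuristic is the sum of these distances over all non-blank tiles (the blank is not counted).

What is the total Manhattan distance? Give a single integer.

Answer: 17

Derivation:
Tile 2: (0,0)->(0,1) = 1
Tile 7: (0,1)->(2,0) = 3
Tile 8: (0,2)->(2,1) = 3
Tile 6: (1,1)->(1,2) = 1
Tile 4: (1,2)->(1,0) = 2
Tile 5: (2,0)->(1,1) = 2
Tile 1: (2,1)->(0,0) = 3
Tile 3: (2,2)->(0,2) = 2
Sum: 1 + 3 + 3 + 1 + 2 + 2 + 3 + 2 = 17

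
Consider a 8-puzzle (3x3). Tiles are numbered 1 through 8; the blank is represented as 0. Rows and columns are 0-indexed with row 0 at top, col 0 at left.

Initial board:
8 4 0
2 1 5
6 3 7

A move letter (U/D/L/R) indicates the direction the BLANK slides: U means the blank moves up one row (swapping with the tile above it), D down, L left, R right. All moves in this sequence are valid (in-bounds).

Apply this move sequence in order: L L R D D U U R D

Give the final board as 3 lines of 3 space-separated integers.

Answer: 8 4 5
2 1 0
6 3 7

Derivation:
After move 1 (L):
8 0 4
2 1 5
6 3 7

After move 2 (L):
0 8 4
2 1 5
6 3 7

After move 3 (R):
8 0 4
2 1 5
6 3 7

After move 4 (D):
8 1 4
2 0 5
6 3 7

After move 5 (D):
8 1 4
2 3 5
6 0 7

After move 6 (U):
8 1 4
2 0 5
6 3 7

After move 7 (U):
8 0 4
2 1 5
6 3 7

After move 8 (R):
8 4 0
2 1 5
6 3 7

After move 9 (D):
8 4 5
2 1 0
6 3 7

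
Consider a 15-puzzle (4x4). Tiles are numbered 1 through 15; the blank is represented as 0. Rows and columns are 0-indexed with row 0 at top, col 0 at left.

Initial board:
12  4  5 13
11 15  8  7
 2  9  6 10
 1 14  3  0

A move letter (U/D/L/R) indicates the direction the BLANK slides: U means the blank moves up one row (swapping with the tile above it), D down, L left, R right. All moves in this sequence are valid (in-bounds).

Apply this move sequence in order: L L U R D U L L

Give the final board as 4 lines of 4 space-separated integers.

After move 1 (L):
12  4  5 13
11 15  8  7
 2  9  6 10
 1 14  0  3

After move 2 (L):
12  4  5 13
11 15  8  7
 2  9  6 10
 1  0 14  3

After move 3 (U):
12  4  5 13
11 15  8  7
 2  0  6 10
 1  9 14  3

After move 4 (R):
12  4  5 13
11 15  8  7
 2  6  0 10
 1  9 14  3

After move 5 (D):
12  4  5 13
11 15  8  7
 2  6 14 10
 1  9  0  3

After move 6 (U):
12  4  5 13
11 15  8  7
 2  6  0 10
 1  9 14  3

After move 7 (L):
12  4  5 13
11 15  8  7
 2  0  6 10
 1  9 14  3

After move 8 (L):
12  4  5 13
11 15  8  7
 0  2  6 10
 1  9 14  3

Answer: 12  4  5 13
11 15  8  7
 0  2  6 10
 1  9 14  3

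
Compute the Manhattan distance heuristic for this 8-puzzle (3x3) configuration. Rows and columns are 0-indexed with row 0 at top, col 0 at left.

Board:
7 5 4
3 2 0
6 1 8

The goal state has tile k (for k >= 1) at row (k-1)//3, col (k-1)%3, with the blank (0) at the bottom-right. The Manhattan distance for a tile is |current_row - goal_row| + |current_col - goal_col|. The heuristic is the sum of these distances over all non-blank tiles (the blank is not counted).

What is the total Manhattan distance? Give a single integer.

Answer: 17

Derivation:
Tile 7: at (0,0), goal (2,0), distance |0-2|+|0-0| = 2
Tile 5: at (0,1), goal (1,1), distance |0-1|+|1-1| = 1
Tile 4: at (0,2), goal (1,0), distance |0-1|+|2-0| = 3
Tile 3: at (1,0), goal (0,2), distance |1-0|+|0-2| = 3
Tile 2: at (1,1), goal (0,1), distance |1-0|+|1-1| = 1
Tile 6: at (2,0), goal (1,2), distance |2-1|+|0-2| = 3
Tile 1: at (2,1), goal (0,0), distance |2-0|+|1-0| = 3
Tile 8: at (2,2), goal (2,1), distance |2-2|+|2-1| = 1
Sum: 2 + 1 + 3 + 3 + 1 + 3 + 3 + 1 = 17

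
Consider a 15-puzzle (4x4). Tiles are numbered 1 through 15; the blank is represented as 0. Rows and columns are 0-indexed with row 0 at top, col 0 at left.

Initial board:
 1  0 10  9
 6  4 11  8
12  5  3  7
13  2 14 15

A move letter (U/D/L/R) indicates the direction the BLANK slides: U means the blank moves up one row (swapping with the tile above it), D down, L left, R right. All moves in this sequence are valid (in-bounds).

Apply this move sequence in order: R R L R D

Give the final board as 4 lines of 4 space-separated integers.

Answer:  1 10  9  8
 6  4 11  0
12  5  3  7
13  2 14 15

Derivation:
After move 1 (R):
 1 10  0  9
 6  4 11  8
12  5  3  7
13  2 14 15

After move 2 (R):
 1 10  9  0
 6  4 11  8
12  5  3  7
13  2 14 15

After move 3 (L):
 1 10  0  9
 6  4 11  8
12  5  3  7
13  2 14 15

After move 4 (R):
 1 10  9  0
 6  4 11  8
12  5  3  7
13  2 14 15

After move 5 (D):
 1 10  9  8
 6  4 11  0
12  5  3  7
13  2 14 15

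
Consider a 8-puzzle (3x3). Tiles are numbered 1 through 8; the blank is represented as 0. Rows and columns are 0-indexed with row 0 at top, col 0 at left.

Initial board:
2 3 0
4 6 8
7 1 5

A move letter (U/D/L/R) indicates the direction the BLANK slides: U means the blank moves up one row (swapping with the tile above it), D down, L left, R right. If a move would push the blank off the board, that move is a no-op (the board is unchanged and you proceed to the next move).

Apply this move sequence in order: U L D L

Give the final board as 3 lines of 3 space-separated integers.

Answer: 2 6 3
0 4 8
7 1 5

Derivation:
After move 1 (U):
2 3 0
4 6 8
7 1 5

After move 2 (L):
2 0 3
4 6 8
7 1 5

After move 3 (D):
2 6 3
4 0 8
7 1 5

After move 4 (L):
2 6 3
0 4 8
7 1 5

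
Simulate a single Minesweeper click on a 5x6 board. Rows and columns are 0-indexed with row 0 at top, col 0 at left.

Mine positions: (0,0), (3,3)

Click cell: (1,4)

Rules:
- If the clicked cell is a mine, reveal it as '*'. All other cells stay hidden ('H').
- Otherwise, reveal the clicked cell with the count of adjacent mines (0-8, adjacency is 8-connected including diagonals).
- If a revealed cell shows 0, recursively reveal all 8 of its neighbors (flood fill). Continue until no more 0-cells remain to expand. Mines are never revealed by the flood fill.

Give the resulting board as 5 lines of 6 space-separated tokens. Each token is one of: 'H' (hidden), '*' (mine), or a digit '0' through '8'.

H 1 0 0 0 0
1 1 0 0 0 0
0 0 1 1 1 0
0 0 1 H 1 0
0 0 1 H 1 0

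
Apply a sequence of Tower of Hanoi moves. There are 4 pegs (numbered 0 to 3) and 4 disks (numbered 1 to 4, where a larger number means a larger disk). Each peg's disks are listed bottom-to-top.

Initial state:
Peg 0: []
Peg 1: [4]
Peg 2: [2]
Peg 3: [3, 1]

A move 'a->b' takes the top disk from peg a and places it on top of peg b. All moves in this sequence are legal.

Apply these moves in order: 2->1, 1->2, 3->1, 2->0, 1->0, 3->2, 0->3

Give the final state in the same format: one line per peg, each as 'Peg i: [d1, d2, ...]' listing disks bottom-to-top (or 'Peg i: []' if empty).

After move 1 (2->1):
Peg 0: []
Peg 1: [4, 2]
Peg 2: []
Peg 3: [3, 1]

After move 2 (1->2):
Peg 0: []
Peg 1: [4]
Peg 2: [2]
Peg 3: [3, 1]

After move 3 (3->1):
Peg 0: []
Peg 1: [4, 1]
Peg 2: [2]
Peg 3: [3]

After move 4 (2->0):
Peg 0: [2]
Peg 1: [4, 1]
Peg 2: []
Peg 3: [3]

After move 5 (1->0):
Peg 0: [2, 1]
Peg 1: [4]
Peg 2: []
Peg 3: [3]

After move 6 (3->2):
Peg 0: [2, 1]
Peg 1: [4]
Peg 2: [3]
Peg 3: []

After move 7 (0->3):
Peg 0: [2]
Peg 1: [4]
Peg 2: [3]
Peg 3: [1]

Answer: Peg 0: [2]
Peg 1: [4]
Peg 2: [3]
Peg 3: [1]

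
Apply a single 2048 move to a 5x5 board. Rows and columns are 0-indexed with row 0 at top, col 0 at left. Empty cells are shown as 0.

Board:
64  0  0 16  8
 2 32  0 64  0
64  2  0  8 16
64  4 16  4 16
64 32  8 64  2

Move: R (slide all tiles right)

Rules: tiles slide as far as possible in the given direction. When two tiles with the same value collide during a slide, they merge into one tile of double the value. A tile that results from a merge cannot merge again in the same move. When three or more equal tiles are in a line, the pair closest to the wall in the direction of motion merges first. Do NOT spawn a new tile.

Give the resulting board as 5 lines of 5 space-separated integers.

Answer:  0  0 64 16  8
 0  0  2 32 64
 0 64  2  8 16
64  4 16  4 16
64 32  8 64  2

Derivation:
Slide right:
row 0: [64, 0, 0, 16, 8] -> [0, 0, 64, 16, 8]
row 1: [2, 32, 0, 64, 0] -> [0, 0, 2, 32, 64]
row 2: [64, 2, 0, 8, 16] -> [0, 64, 2, 8, 16]
row 3: [64, 4, 16, 4, 16] -> [64, 4, 16, 4, 16]
row 4: [64, 32, 8, 64, 2] -> [64, 32, 8, 64, 2]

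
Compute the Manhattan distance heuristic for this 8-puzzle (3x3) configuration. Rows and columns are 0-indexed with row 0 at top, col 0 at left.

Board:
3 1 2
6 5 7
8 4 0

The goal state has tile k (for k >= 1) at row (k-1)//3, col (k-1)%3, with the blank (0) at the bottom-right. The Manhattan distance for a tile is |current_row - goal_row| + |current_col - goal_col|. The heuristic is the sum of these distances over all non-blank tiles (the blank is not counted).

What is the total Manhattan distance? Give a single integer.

Tile 3: (0,0)->(0,2) = 2
Tile 1: (0,1)->(0,0) = 1
Tile 2: (0,2)->(0,1) = 1
Tile 6: (1,0)->(1,2) = 2
Tile 5: (1,1)->(1,1) = 0
Tile 7: (1,2)->(2,0) = 3
Tile 8: (2,0)->(2,1) = 1
Tile 4: (2,1)->(1,0) = 2
Sum: 2 + 1 + 1 + 2 + 0 + 3 + 1 + 2 = 12

Answer: 12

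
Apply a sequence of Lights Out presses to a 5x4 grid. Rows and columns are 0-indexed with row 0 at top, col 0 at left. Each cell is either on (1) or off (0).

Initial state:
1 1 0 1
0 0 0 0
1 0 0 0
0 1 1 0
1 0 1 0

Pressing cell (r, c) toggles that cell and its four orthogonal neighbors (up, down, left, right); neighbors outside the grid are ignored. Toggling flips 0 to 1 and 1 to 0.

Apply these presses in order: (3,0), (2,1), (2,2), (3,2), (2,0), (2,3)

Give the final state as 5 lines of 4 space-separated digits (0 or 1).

Answer: 1 1 0 1
1 1 1 1
0 1 0 0
0 0 1 0
0 0 0 0

Derivation:
After press 1 at (3,0):
1 1 0 1
0 0 0 0
0 0 0 0
1 0 1 0
0 0 1 0

After press 2 at (2,1):
1 1 0 1
0 1 0 0
1 1 1 0
1 1 1 0
0 0 1 0

After press 3 at (2,2):
1 1 0 1
0 1 1 0
1 0 0 1
1 1 0 0
0 0 1 0

After press 4 at (3,2):
1 1 0 1
0 1 1 0
1 0 1 1
1 0 1 1
0 0 0 0

After press 5 at (2,0):
1 1 0 1
1 1 1 0
0 1 1 1
0 0 1 1
0 0 0 0

After press 6 at (2,3):
1 1 0 1
1 1 1 1
0 1 0 0
0 0 1 0
0 0 0 0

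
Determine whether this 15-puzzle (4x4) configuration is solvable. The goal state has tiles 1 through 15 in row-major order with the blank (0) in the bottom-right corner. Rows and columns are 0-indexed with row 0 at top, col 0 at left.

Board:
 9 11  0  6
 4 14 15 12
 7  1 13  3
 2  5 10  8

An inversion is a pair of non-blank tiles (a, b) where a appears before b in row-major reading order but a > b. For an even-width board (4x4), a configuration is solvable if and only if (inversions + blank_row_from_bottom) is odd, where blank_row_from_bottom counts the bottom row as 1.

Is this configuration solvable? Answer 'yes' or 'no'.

Answer: yes

Derivation:
Inversions: 61
Blank is in row 0 (0-indexed from top), which is row 4 counting from the bottom (bottom = 1).
61 + 4 = 65, which is odd, so the puzzle is solvable.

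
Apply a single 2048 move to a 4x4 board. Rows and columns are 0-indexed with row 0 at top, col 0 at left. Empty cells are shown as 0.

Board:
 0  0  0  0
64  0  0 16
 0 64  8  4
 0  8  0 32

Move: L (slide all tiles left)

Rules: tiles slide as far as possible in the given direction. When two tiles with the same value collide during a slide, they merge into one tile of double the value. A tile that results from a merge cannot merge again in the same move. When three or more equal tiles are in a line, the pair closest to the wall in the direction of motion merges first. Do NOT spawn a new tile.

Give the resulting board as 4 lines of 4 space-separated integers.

Slide left:
row 0: [0, 0, 0, 0] -> [0, 0, 0, 0]
row 1: [64, 0, 0, 16] -> [64, 16, 0, 0]
row 2: [0, 64, 8, 4] -> [64, 8, 4, 0]
row 3: [0, 8, 0, 32] -> [8, 32, 0, 0]

Answer:  0  0  0  0
64 16  0  0
64  8  4  0
 8 32  0  0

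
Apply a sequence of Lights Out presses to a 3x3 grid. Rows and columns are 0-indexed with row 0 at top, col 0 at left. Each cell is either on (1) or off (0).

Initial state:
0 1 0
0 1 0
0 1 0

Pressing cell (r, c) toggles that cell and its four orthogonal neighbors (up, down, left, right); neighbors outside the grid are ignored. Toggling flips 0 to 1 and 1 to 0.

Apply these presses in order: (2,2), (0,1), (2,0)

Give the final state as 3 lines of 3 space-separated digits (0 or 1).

After press 1 at (2,2):
0 1 0
0 1 1
0 0 1

After press 2 at (0,1):
1 0 1
0 0 1
0 0 1

After press 3 at (2,0):
1 0 1
1 0 1
1 1 1

Answer: 1 0 1
1 0 1
1 1 1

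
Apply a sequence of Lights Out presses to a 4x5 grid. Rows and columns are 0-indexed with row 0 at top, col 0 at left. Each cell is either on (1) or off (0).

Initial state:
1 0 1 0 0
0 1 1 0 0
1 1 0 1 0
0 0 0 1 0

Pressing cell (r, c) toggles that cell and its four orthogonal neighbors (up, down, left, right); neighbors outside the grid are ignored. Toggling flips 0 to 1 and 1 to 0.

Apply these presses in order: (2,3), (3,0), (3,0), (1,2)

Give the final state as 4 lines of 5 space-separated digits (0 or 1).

After press 1 at (2,3):
1 0 1 0 0
0 1 1 1 0
1 1 1 0 1
0 0 0 0 0

After press 2 at (3,0):
1 0 1 0 0
0 1 1 1 0
0 1 1 0 1
1 1 0 0 0

After press 3 at (3,0):
1 0 1 0 0
0 1 1 1 0
1 1 1 0 1
0 0 0 0 0

After press 4 at (1,2):
1 0 0 0 0
0 0 0 0 0
1 1 0 0 1
0 0 0 0 0

Answer: 1 0 0 0 0
0 0 0 0 0
1 1 0 0 1
0 0 0 0 0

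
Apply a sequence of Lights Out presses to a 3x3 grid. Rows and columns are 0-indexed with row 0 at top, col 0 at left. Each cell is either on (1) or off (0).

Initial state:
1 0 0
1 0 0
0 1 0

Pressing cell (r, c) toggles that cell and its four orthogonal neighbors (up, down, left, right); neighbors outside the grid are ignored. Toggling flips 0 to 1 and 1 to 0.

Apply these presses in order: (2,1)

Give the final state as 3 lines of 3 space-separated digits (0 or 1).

Answer: 1 0 0
1 1 0
1 0 1

Derivation:
After press 1 at (2,1):
1 0 0
1 1 0
1 0 1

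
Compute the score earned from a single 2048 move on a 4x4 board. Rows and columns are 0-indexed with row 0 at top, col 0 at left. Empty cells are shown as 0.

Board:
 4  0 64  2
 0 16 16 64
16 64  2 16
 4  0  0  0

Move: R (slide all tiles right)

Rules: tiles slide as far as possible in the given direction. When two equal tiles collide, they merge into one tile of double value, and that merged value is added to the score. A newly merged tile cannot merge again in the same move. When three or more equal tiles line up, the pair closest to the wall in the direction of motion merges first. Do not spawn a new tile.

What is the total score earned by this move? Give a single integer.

Slide right:
row 0: [4, 0, 64, 2] -> [0, 4, 64, 2]  score +0 (running 0)
row 1: [0, 16, 16, 64] -> [0, 0, 32, 64]  score +32 (running 32)
row 2: [16, 64, 2, 16] -> [16, 64, 2, 16]  score +0 (running 32)
row 3: [4, 0, 0, 0] -> [0, 0, 0, 4]  score +0 (running 32)
Board after move:
 0  4 64  2
 0  0 32 64
16 64  2 16
 0  0  0  4

Answer: 32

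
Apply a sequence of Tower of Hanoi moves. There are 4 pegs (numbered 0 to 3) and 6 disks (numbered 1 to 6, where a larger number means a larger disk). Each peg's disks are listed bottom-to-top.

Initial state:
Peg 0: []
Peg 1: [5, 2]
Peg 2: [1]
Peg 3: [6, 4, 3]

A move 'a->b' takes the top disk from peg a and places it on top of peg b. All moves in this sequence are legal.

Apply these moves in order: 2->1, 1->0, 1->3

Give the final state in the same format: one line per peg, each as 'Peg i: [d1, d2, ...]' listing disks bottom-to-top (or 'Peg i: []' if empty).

After move 1 (2->1):
Peg 0: []
Peg 1: [5, 2, 1]
Peg 2: []
Peg 3: [6, 4, 3]

After move 2 (1->0):
Peg 0: [1]
Peg 1: [5, 2]
Peg 2: []
Peg 3: [6, 4, 3]

After move 3 (1->3):
Peg 0: [1]
Peg 1: [5]
Peg 2: []
Peg 3: [6, 4, 3, 2]

Answer: Peg 0: [1]
Peg 1: [5]
Peg 2: []
Peg 3: [6, 4, 3, 2]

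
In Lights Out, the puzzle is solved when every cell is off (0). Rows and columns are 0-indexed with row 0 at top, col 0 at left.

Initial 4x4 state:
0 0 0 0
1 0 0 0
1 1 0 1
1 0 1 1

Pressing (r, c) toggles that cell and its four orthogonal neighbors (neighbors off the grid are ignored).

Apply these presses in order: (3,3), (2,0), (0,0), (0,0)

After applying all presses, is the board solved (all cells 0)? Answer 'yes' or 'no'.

After press 1 at (3,3):
0 0 0 0
1 0 0 0
1 1 0 0
1 0 0 0

After press 2 at (2,0):
0 0 0 0
0 0 0 0
0 0 0 0
0 0 0 0

After press 3 at (0,0):
1 1 0 0
1 0 0 0
0 0 0 0
0 0 0 0

After press 4 at (0,0):
0 0 0 0
0 0 0 0
0 0 0 0
0 0 0 0

Lights still on: 0

Answer: yes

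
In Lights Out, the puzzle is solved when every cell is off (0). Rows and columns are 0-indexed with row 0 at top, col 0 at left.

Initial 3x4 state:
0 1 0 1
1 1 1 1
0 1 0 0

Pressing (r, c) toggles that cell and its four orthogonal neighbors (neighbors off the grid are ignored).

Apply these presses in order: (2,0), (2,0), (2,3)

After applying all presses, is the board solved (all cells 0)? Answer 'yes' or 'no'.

After press 1 at (2,0):
0 1 0 1
0 1 1 1
1 0 0 0

After press 2 at (2,0):
0 1 0 1
1 1 1 1
0 1 0 0

After press 3 at (2,3):
0 1 0 1
1 1 1 0
0 1 1 1

Lights still on: 8

Answer: no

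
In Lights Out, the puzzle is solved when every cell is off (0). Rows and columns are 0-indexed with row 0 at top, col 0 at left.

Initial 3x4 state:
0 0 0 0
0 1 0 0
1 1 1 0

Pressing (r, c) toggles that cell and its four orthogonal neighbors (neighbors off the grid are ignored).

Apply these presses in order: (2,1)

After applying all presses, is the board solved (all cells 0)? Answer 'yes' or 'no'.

After press 1 at (2,1):
0 0 0 0
0 0 0 0
0 0 0 0

Lights still on: 0

Answer: yes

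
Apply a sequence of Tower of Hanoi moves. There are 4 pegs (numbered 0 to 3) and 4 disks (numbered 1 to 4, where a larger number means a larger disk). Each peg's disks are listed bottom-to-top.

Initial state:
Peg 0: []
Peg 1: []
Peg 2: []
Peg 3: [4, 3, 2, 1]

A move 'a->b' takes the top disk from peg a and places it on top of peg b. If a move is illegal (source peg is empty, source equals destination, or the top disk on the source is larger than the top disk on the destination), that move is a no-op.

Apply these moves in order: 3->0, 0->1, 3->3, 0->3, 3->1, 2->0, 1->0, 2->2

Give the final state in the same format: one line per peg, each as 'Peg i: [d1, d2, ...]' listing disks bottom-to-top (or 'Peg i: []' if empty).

Answer: Peg 0: [1]
Peg 1: []
Peg 2: []
Peg 3: [4, 3, 2]

Derivation:
After move 1 (3->0):
Peg 0: [1]
Peg 1: []
Peg 2: []
Peg 3: [4, 3, 2]

After move 2 (0->1):
Peg 0: []
Peg 1: [1]
Peg 2: []
Peg 3: [4, 3, 2]

After move 3 (3->3):
Peg 0: []
Peg 1: [1]
Peg 2: []
Peg 3: [4, 3, 2]

After move 4 (0->3):
Peg 0: []
Peg 1: [1]
Peg 2: []
Peg 3: [4, 3, 2]

After move 5 (3->1):
Peg 0: []
Peg 1: [1]
Peg 2: []
Peg 3: [4, 3, 2]

After move 6 (2->0):
Peg 0: []
Peg 1: [1]
Peg 2: []
Peg 3: [4, 3, 2]

After move 7 (1->0):
Peg 0: [1]
Peg 1: []
Peg 2: []
Peg 3: [4, 3, 2]

After move 8 (2->2):
Peg 0: [1]
Peg 1: []
Peg 2: []
Peg 3: [4, 3, 2]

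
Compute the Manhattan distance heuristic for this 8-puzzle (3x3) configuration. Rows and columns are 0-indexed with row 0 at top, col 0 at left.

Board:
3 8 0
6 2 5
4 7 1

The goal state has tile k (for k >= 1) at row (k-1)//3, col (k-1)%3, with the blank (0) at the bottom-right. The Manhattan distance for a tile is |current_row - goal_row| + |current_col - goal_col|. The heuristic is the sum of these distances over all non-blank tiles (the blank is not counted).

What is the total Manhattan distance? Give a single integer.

Tile 3: at (0,0), goal (0,2), distance |0-0|+|0-2| = 2
Tile 8: at (0,1), goal (2,1), distance |0-2|+|1-1| = 2
Tile 6: at (1,0), goal (1,2), distance |1-1|+|0-2| = 2
Tile 2: at (1,1), goal (0,1), distance |1-0|+|1-1| = 1
Tile 5: at (1,2), goal (1,1), distance |1-1|+|2-1| = 1
Tile 4: at (2,0), goal (1,0), distance |2-1|+|0-0| = 1
Tile 7: at (2,1), goal (2,0), distance |2-2|+|1-0| = 1
Tile 1: at (2,2), goal (0,0), distance |2-0|+|2-0| = 4
Sum: 2 + 2 + 2 + 1 + 1 + 1 + 1 + 4 = 14

Answer: 14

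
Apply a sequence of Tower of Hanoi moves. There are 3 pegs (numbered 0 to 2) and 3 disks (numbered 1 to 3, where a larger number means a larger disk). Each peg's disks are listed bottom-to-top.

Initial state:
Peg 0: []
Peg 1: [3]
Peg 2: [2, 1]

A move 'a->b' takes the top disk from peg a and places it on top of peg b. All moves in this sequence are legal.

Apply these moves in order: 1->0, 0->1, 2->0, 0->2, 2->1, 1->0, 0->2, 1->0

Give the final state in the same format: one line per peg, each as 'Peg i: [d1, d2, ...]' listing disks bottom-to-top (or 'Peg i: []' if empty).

Answer: Peg 0: [3]
Peg 1: []
Peg 2: [2, 1]

Derivation:
After move 1 (1->0):
Peg 0: [3]
Peg 1: []
Peg 2: [2, 1]

After move 2 (0->1):
Peg 0: []
Peg 1: [3]
Peg 2: [2, 1]

After move 3 (2->0):
Peg 0: [1]
Peg 1: [3]
Peg 2: [2]

After move 4 (0->2):
Peg 0: []
Peg 1: [3]
Peg 2: [2, 1]

After move 5 (2->1):
Peg 0: []
Peg 1: [3, 1]
Peg 2: [2]

After move 6 (1->0):
Peg 0: [1]
Peg 1: [3]
Peg 2: [2]

After move 7 (0->2):
Peg 0: []
Peg 1: [3]
Peg 2: [2, 1]

After move 8 (1->0):
Peg 0: [3]
Peg 1: []
Peg 2: [2, 1]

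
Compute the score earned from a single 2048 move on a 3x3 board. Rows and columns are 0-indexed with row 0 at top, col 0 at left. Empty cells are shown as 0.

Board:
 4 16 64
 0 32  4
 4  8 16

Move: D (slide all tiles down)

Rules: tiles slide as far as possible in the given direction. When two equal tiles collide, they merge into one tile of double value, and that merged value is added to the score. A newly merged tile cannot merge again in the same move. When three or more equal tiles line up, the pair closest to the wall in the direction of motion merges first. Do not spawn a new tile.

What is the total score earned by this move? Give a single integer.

Slide down:
col 0: [4, 0, 4] -> [0, 0, 8]  score +8 (running 8)
col 1: [16, 32, 8] -> [16, 32, 8]  score +0 (running 8)
col 2: [64, 4, 16] -> [64, 4, 16]  score +0 (running 8)
Board after move:
 0 16 64
 0 32  4
 8  8 16

Answer: 8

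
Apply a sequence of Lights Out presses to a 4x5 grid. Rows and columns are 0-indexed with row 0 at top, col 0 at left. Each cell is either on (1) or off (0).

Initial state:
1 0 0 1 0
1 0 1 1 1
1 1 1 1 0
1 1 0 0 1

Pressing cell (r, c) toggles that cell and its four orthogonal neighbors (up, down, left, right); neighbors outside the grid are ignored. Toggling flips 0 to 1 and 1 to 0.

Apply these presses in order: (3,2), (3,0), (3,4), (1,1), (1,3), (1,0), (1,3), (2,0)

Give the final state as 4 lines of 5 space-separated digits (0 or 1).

After press 1 at (3,2):
1 0 0 1 0
1 0 1 1 1
1 1 0 1 0
1 0 1 1 1

After press 2 at (3,0):
1 0 0 1 0
1 0 1 1 1
0 1 0 1 0
0 1 1 1 1

After press 3 at (3,4):
1 0 0 1 0
1 0 1 1 1
0 1 0 1 1
0 1 1 0 0

After press 4 at (1,1):
1 1 0 1 0
0 1 0 1 1
0 0 0 1 1
0 1 1 0 0

After press 5 at (1,3):
1 1 0 0 0
0 1 1 0 0
0 0 0 0 1
0 1 1 0 0

After press 6 at (1,0):
0 1 0 0 0
1 0 1 0 0
1 0 0 0 1
0 1 1 0 0

After press 7 at (1,3):
0 1 0 1 0
1 0 0 1 1
1 0 0 1 1
0 1 1 0 0

After press 8 at (2,0):
0 1 0 1 0
0 0 0 1 1
0 1 0 1 1
1 1 1 0 0

Answer: 0 1 0 1 0
0 0 0 1 1
0 1 0 1 1
1 1 1 0 0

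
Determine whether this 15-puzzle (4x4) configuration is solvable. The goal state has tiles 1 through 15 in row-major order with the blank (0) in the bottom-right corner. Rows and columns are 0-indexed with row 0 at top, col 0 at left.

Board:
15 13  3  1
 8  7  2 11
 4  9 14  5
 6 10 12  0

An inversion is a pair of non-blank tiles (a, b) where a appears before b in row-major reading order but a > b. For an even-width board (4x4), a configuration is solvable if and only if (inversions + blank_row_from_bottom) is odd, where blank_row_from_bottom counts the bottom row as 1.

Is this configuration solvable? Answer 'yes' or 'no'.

Inversions: 48
Blank is in row 3 (0-indexed from top), which is row 1 counting from the bottom (bottom = 1).
48 + 1 = 49, which is odd, so the puzzle is solvable.

Answer: yes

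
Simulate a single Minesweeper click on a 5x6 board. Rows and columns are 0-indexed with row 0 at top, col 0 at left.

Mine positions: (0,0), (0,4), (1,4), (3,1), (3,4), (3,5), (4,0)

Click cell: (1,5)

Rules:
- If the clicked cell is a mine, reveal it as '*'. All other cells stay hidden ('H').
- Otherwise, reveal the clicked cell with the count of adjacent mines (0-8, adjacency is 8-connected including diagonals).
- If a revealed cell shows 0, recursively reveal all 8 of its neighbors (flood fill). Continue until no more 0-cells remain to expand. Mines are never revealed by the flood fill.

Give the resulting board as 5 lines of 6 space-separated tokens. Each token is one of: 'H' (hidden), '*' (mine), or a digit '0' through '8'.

H H H H H H
H H H H H 2
H H H H H H
H H H H H H
H H H H H H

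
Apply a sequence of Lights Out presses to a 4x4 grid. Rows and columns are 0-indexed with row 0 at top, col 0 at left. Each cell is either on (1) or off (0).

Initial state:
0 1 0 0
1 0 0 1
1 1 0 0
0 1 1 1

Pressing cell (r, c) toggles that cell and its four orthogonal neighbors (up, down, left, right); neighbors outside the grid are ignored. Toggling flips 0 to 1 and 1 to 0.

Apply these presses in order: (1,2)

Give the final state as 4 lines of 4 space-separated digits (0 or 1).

Answer: 0 1 1 0
1 1 1 0
1 1 1 0
0 1 1 1

Derivation:
After press 1 at (1,2):
0 1 1 0
1 1 1 0
1 1 1 0
0 1 1 1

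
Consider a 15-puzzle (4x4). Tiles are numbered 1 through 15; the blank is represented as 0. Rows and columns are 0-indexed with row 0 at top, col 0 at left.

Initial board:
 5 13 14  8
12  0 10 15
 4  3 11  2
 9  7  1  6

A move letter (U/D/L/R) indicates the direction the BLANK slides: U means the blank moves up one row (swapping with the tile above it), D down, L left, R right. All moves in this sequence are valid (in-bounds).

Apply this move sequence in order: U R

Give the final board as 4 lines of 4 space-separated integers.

After move 1 (U):
 5  0 14  8
12 13 10 15
 4  3 11  2
 9  7  1  6

After move 2 (R):
 5 14  0  8
12 13 10 15
 4  3 11  2
 9  7  1  6

Answer:  5 14  0  8
12 13 10 15
 4  3 11  2
 9  7  1  6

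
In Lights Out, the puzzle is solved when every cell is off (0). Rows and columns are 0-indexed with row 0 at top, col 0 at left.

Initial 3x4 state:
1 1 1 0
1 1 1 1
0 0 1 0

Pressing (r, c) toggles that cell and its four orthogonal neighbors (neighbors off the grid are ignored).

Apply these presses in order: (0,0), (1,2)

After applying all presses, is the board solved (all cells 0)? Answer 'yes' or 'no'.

Answer: yes

Derivation:
After press 1 at (0,0):
0 0 1 0
0 1 1 1
0 0 1 0

After press 2 at (1,2):
0 0 0 0
0 0 0 0
0 0 0 0

Lights still on: 0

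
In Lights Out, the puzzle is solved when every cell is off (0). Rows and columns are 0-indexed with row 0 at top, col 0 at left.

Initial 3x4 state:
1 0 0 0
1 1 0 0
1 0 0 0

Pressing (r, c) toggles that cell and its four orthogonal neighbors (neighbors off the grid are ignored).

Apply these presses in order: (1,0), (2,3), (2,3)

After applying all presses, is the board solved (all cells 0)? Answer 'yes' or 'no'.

After press 1 at (1,0):
0 0 0 0
0 0 0 0
0 0 0 0

After press 2 at (2,3):
0 0 0 0
0 0 0 1
0 0 1 1

After press 3 at (2,3):
0 0 0 0
0 0 0 0
0 0 0 0

Lights still on: 0

Answer: yes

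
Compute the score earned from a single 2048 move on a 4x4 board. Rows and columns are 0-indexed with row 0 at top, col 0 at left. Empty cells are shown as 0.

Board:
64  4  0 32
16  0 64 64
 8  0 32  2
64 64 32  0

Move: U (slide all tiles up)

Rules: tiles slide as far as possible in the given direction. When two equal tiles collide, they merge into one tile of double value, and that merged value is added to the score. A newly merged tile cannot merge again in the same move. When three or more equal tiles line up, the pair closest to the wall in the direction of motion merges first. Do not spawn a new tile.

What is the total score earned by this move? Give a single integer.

Answer: 64

Derivation:
Slide up:
col 0: [64, 16, 8, 64] -> [64, 16, 8, 64]  score +0 (running 0)
col 1: [4, 0, 0, 64] -> [4, 64, 0, 0]  score +0 (running 0)
col 2: [0, 64, 32, 32] -> [64, 64, 0, 0]  score +64 (running 64)
col 3: [32, 64, 2, 0] -> [32, 64, 2, 0]  score +0 (running 64)
Board after move:
64  4 64 32
16 64 64 64
 8  0  0  2
64  0  0  0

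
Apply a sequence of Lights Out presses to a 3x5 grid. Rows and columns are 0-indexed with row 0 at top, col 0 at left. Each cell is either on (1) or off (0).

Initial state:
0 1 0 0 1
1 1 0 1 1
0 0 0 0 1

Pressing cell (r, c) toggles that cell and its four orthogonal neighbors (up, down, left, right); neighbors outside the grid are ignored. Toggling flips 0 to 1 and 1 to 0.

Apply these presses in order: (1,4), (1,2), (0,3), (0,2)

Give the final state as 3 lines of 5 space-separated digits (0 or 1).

Answer: 0 0 1 0 1
1 0 0 0 0
0 0 1 0 0

Derivation:
After press 1 at (1,4):
0 1 0 0 0
1 1 0 0 0
0 0 0 0 0

After press 2 at (1,2):
0 1 1 0 0
1 0 1 1 0
0 0 1 0 0

After press 3 at (0,3):
0 1 0 1 1
1 0 1 0 0
0 0 1 0 0

After press 4 at (0,2):
0 0 1 0 1
1 0 0 0 0
0 0 1 0 0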